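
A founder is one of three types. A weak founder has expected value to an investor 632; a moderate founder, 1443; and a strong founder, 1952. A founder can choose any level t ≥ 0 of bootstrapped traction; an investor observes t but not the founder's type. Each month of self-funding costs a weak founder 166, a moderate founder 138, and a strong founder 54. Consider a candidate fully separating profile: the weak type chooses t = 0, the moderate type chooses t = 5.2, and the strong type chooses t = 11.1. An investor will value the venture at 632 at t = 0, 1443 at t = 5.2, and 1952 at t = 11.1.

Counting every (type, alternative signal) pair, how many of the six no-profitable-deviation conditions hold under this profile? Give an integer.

Moderate (own payoff 1443 − 138×5.2 = 725.4): to t=0 gives 632 → no gain ✓; to t=11.1 gives 1952 − 138×11.1 = 420.2 → no gain ✓.
Weak (own payoff 632): to t=5.2 gives 1443 − 166×5.2 = 579.8 → no gain ✓; to t=11.1 gives 1952 − 166×11.1 = 109.4 → no gain ✓.
Strong (own payoff 1952 − 54×11.1 = 1352.6): to t=0 gives 632 → no gain ✓; to t=5.2 gives 1443 − 54×5.2 = 1162.2 → no gain ✓.
6 of the 6 constraints hold; this profile is a separating equilibrium.

6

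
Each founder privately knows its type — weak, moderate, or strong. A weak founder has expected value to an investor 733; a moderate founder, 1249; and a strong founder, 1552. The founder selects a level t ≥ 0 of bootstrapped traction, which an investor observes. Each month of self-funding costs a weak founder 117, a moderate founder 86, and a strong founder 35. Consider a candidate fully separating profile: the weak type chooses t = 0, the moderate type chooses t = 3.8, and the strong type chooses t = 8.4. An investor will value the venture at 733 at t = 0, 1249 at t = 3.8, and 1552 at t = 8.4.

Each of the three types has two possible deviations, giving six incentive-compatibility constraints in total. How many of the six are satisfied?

5

Weak (own payoff 733): to t=3.8 gives 1249 − 117×3.8 = 804.4 → profitable ✗; to t=8.4 gives 1552 − 117×8.4 = 569.2 → no gain ✓.
Strong (own payoff 1552 − 35×8.4 = 1258): to t=0 gives 733 → no gain ✓; to t=3.8 gives 1249 − 35×3.8 = 1116 → no gain ✓.
Moderate (own payoff 1249 − 86×3.8 = 922.2): to t=0 gives 733 → no gain ✓; to t=8.4 gives 1552 − 86×8.4 = 829.6 → no gain ✓.
5 of the 6 constraints hold; not an equilibrium.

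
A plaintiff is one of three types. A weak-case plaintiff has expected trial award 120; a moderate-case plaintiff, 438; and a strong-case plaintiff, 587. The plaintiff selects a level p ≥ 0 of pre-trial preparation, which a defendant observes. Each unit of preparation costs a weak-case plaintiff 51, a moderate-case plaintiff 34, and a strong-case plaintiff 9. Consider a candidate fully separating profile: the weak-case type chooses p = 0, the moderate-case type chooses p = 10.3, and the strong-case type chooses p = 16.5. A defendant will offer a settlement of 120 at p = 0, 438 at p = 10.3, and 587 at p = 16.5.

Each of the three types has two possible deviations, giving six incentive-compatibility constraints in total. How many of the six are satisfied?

5

Weak-case (own payoff 120): to p=10.3 gives 438 − 51×10.3 = -87.3 → no gain ✓; to p=16.5 gives 587 − 51×16.5 = -254.5 → no gain ✓.
Moderate-case (own payoff 438 − 34×10.3 = 87.8): to p=0 gives 120 → profitable ✗; to p=16.5 gives 587 − 34×16.5 = 26 → no gain ✓.
Strong-case (own payoff 587 − 9×16.5 = 438.5): to p=0 gives 120 → no gain ✓; to p=10.3 gives 438 − 9×10.3 = 345.3 → no gain ✓.
5 of the 6 constraints hold; not an equilibrium.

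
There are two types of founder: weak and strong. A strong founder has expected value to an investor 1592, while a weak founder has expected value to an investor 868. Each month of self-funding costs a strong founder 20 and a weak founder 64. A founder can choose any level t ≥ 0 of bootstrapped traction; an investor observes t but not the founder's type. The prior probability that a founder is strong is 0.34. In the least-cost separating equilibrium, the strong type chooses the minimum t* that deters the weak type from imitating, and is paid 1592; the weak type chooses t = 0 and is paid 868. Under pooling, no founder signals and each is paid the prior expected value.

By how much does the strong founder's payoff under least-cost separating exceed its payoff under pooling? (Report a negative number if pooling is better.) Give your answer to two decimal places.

Least-cost separating signal: t* solves 868 = 1592 − 64·t*, so t* = (1592 − 868)/64 = 11.3125.
Strong type's separating payoff: 1592 − 20 × t* = 1592 − 20 × (1592 − 868)/64 = 1592 − 14480/64 = 1365.75.
Pooling payoff: 0.34 × 1592 + 0.66 × 868 = 1114.16.
Difference: 1365.75 − 1114.16 = 251.59.
The strong type prefers to separate.

251.59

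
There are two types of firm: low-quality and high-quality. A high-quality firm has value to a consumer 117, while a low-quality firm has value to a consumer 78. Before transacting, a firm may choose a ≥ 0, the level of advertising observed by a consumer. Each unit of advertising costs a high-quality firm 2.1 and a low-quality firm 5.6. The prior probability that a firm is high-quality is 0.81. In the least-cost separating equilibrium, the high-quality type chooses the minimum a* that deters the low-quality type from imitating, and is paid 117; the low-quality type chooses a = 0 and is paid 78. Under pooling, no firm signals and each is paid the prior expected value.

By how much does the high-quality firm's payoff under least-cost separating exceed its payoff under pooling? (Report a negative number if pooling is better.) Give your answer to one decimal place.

Least-cost separating signal: a* solves 78 = 117 − 5.6·a*, so a* = (117 − 78)/5.6 ≈ 6.9643.
High-quality type's separating payoff: 117 − 2.1 × a* = 117 − 2.1 × (117 − 78)/5.6 = 117 − 81.9/5.6 = 102.375.
Pooling payoff: 0.81 × 117 + 0.19 × 78 = 109.59.
Difference: 102.375 − 109.59 = -7.215, i.e. -7.2 to one decimal place.
The high-quality type would prefer the pooling outcome.

-7.2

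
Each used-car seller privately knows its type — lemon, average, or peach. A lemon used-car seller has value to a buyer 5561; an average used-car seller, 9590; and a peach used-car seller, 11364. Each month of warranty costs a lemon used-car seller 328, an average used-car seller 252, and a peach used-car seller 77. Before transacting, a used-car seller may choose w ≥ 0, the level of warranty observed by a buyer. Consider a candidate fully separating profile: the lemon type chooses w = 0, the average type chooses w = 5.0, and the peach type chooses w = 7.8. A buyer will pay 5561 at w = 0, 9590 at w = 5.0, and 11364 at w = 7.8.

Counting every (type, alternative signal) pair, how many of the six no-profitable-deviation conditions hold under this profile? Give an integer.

3

Peach (own payoff 11364 − 77×7.8 = 10763.4): to w=0 gives 5561 → no gain ✓; to w=5.0 gives 9590 − 77×5.0 = 9205 → no gain ✓.
Average (own payoff 9590 − 252×5.0 = 8330): to w=0 gives 5561 → no gain ✓; to w=7.8 gives 11364 − 252×7.8 = 9398.4 → profitable ✗.
Lemon (own payoff 5561): to w=5.0 gives 9590 − 328×5.0 = 7950 → profitable ✗; to w=7.8 gives 11364 − 328×7.8 = 8805.6 → profitable ✗.
3 of the 6 constraints hold; not an equilibrium.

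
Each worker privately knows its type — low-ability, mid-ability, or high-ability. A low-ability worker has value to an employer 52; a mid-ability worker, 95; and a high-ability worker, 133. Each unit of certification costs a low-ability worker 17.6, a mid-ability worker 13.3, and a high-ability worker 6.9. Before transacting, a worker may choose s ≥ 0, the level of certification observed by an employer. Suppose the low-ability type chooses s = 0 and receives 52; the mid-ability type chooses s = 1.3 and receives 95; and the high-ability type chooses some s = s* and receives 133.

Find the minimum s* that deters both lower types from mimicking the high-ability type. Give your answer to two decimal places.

4.60

Low-ability type (on-path payoff 52) won't mimic when 52 ≥ 133 − 17.6·s*, i.e. s* ≥ 4.60.
Mid-ability type (on-path payoff 95 − 13.3×1.3 = 77.71) won't mimic when 77.71 ≥ 133 − 13.3·s*, i.e. s* ≥ 4.16.
Both must hold, so s* = max(4.60, 4.16) = 4.60. The low-ability type's constraint binds.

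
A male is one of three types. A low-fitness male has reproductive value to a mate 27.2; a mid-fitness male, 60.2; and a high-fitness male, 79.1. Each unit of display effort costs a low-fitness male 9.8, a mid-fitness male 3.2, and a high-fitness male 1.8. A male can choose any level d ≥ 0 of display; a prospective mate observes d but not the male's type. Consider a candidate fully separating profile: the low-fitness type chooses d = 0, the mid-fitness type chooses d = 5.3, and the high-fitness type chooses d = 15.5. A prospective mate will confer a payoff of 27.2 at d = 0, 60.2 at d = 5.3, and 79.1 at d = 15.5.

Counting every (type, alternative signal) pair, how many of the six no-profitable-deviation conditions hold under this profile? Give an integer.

6

Low-fitness (own payoff 27.2): to d=5.3 gives 60.2 − 9.8×5.3 = 8.26 → no gain ✓; to d=15.5 gives 79.1 − 9.8×15.5 = -72.8 → no gain ✓.
High-fitness (own payoff 79.1 − 1.8×15.5 = 51.2): to d=0 gives 27.2 → no gain ✓; to d=5.3 gives 60.2 − 1.8×5.3 = 50.66 → no gain ✓.
Mid-fitness (own payoff 60.2 − 3.2×5.3 = 43.24): to d=0 gives 27.2 → no gain ✓; to d=15.5 gives 79.1 − 3.2×15.5 = 29.5 → no gain ✓.
6 of the 6 constraints hold; this profile is a separating equilibrium.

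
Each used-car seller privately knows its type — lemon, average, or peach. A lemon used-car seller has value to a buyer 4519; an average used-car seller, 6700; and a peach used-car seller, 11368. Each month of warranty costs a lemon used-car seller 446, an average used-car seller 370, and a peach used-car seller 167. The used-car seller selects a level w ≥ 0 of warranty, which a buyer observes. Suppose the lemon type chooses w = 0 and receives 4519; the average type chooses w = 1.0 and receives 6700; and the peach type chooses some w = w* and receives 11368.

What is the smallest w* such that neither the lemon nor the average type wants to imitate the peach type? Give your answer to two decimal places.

Lemon type (on-path payoff 4519) won't mimic when 4519 ≥ 11368 − 446·w*, i.e. w* ≥ 15.36.
Average type (on-path payoff 6700 − 370×1.0 = 6330) won't mimic when 6330 ≥ 11368 − 370·w*, i.e. w* ≥ 13.62.
Both must hold, so w* = max(15.36, 13.62) = 15.36. The lemon type's constraint binds.

15.36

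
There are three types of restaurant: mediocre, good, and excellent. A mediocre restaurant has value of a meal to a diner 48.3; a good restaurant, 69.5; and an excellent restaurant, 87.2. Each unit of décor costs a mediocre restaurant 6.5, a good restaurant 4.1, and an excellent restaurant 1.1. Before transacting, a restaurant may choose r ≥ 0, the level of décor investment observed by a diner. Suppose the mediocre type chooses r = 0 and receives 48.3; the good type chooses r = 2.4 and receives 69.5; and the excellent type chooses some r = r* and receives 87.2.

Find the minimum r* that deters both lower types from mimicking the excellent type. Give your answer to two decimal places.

Good type (on-path payoff 69.5 − 4.1×2.4 = 59.66) won't mimic when 59.66 ≥ 87.2 − 4.1·r*, i.e. r* ≥ 6.72.
Mediocre type (on-path payoff 48.3) won't mimic when 48.3 ≥ 87.2 − 6.5·r*, i.e. r* ≥ 5.98.
Both must hold, so r* = max(5.98, 6.72) = 6.72. The good type's constraint binds.

6.72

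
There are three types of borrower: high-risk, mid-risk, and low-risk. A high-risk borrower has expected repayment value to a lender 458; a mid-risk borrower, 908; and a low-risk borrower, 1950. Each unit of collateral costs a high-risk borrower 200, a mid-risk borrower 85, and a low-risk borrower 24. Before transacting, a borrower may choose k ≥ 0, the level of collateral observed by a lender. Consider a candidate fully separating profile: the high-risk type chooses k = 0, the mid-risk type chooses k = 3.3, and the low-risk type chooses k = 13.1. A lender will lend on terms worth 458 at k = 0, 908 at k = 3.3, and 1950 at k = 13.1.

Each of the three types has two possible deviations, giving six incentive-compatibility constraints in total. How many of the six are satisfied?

5

Mid-risk (own payoff 908 − 85×3.3 = 627.5): to k=0 gives 458 → no gain ✓; to k=13.1 gives 1950 − 85×13.1 = 836.5 → profitable ✗.
Low-risk (own payoff 1950 − 24×13.1 = 1635.6): to k=0 gives 458 → no gain ✓; to k=3.3 gives 908 − 24×3.3 = 828.8 → no gain ✓.
High-risk (own payoff 458): to k=3.3 gives 908 − 200×3.3 = 248 → no gain ✓; to k=13.1 gives 1950 − 200×13.1 = -670 → no gain ✓.
5 of the 6 constraints hold; not an equilibrium.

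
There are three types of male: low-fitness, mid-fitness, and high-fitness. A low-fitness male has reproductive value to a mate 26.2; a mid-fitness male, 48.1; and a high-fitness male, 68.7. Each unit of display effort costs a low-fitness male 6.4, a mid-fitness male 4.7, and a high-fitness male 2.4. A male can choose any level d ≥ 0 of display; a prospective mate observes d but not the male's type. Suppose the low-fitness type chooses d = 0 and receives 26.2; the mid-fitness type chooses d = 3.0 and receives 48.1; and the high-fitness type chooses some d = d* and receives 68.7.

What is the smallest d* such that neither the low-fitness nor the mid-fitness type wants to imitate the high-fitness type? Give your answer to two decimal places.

Mid-fitness type (on-path payoff 48.1 − 4.7×3.0 = 34) won't mimic when 34 ≥ 68.7 − 4.7·d*, i.e. d* ≥ 7.38.
Low-fitness type (on-path payoff 26.2) won't mimic when 26.2 ≥ 68.7 − 6.4·d*, i.e. d* ≥ 6.64.
Both must hold, so d* = max(6.64, 7.38) = 7.38. The mid-fitness type's constraint binds.

7.38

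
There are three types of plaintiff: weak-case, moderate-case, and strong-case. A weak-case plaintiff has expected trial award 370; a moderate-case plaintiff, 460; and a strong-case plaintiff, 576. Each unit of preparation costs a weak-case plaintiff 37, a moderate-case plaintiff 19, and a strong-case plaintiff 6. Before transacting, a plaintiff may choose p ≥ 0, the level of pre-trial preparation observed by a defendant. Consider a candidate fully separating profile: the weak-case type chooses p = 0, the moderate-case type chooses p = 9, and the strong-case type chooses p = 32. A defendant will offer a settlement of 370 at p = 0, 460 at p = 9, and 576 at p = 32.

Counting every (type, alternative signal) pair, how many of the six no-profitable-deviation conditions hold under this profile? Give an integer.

Strong-case (own payoff 576 − 6×32 = 384): to p=0 gives 370 → no gain ✓; to p=9 gives 460 − 6×9 = 406 → profitable ✗.
Moderate-case (own payoff 460 − 19×9 = 289): to p=0 gives 370 → profitable ✗; to p=32 gives 576 − 19×32 = -32 → no gain ✓.
Weak-case (own payoff 370): to p=9 gives 460 − 37×9 = 127 → no gain ✓; to p=32 gives 576 − 37×32 = -608 → no gain ✓.
4 of the 6 constraints hold; not an equilibrium.

4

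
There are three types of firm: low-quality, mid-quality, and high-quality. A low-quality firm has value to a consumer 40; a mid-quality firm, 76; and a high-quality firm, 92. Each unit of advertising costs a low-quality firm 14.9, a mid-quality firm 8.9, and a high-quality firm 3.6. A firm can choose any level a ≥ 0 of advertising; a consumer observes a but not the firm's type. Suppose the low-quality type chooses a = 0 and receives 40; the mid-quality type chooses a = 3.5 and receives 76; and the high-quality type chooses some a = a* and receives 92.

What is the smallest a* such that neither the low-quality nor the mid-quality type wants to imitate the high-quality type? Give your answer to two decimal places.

Low-quality type (on-path payoff 40) won't mimic when 40 ≥ 92 − 14.9·a*, i.e. a* ≥ 3.49.
Mid-quality type (on-path payoff 76 − 8.9×3.5 = 44.85) won't mimic when 44.85 ≥ 92 − 8.9·a*, i.e. a* ≥ 5.30.
Both must hold, so a* = max(3.49, 5.30) = 5.30. The mid-quality type's constraint binds.

5.30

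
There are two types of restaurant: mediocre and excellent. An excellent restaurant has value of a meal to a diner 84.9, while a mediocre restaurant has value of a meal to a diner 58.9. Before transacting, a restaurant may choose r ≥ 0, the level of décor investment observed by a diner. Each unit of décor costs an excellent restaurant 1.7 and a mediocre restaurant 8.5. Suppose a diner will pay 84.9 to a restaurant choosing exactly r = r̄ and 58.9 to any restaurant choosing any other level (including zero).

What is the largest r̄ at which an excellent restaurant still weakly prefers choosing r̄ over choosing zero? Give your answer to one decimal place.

Choosing r̄ yields the excellent type 84.9 − 1.7·r̄; choosing zero yields 58.9.
The excellent type is indifferent at 84.9 − 1.7·r̄ = 58.9, i.e. r̄ = (84.9 − 58.9) / 1.7 ≈ 15.3.
For any r̄ above 15.3 the excellent type would rather pool at zero, so separation collapses.

15.3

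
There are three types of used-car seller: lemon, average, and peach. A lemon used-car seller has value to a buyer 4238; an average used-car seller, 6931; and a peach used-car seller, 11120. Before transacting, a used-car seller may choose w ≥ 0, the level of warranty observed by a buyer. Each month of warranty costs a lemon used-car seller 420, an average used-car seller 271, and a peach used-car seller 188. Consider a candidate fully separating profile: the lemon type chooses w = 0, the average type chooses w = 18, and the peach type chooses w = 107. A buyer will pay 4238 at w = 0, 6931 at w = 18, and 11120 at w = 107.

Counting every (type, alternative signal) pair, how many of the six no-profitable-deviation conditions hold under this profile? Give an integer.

3

Average (own payoff 6931 − 271×18 = 2053): to w=0 gives 4238 → profitable ✗; to w=107 gives 11120 − 271×107 = -17877 → no gain ✓.
Peach (own payoff 11120 − 188×107 = -8996): to w=0 gives 4238 → profitable ✗; to w=18 gives 6931 − 188×18 = 3547 → profitable ✗.
Lemon (own payoff 4238): to w=18 gives 6931 − 420×18 = -629 → no gain ✓; to w=107 gives 11120 − 420×107 = -33820 → no gain ✓.
3 of the 6 constraints hold; not an equilibrium.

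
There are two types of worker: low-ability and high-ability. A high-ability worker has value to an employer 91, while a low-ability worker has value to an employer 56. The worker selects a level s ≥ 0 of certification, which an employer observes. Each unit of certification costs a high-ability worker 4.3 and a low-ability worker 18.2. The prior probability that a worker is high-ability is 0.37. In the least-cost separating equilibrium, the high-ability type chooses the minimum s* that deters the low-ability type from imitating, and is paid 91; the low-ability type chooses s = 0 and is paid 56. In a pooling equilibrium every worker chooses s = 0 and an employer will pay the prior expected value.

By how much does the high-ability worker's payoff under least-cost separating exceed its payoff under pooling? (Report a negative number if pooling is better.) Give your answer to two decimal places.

13.78

Least-cost separating signal: s* solves 56 = 91 − 18.2·s*, so s* = (91 − 56)/18.2 ≈ 1.9231.
High-ability type's separating payoff: 91 − 4.3 × s* = 91 − 4.3 × (91 − 56)/18.2 = 91 − 150.5/18.2 ≈ 82.7308.
Pooling payoff: 0.37 × 91 + 0.63 × 56 = 68.95.
Difference: 82.7308 − 68.95 = 13.7808, i.e. 13.78 to two decimal places.
The high-ability type prefers to separate.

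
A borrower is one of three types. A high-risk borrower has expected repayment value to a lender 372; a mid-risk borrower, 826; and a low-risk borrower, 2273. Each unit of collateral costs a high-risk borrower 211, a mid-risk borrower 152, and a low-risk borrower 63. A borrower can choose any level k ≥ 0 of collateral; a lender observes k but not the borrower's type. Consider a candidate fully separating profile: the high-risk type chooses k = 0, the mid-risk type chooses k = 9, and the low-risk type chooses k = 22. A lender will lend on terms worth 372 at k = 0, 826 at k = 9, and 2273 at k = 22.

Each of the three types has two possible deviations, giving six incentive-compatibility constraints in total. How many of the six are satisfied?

5

Mid-risk (own payoff 826 − 152×9 = -542): to k=0 gives 372 → profitable ✗; to k=22 gives 2273 − 152×22 = -1071 → no gain ✓.
Low-risk (own payoff 2273 − 63×22 = 887): to k=0 gives 372 → no gain ✓; to k=9 gives 826 − 63×9 = 259 → no gain ✓.
High-risk (own payoff 372): to k=9 gives 826 − 211×9 = -1073 → no gain ✓; to k=22 gives 2273 − 211×22 = -2369 → no gain ✓.
5 of the 6 constraints hold; not an equilibrium.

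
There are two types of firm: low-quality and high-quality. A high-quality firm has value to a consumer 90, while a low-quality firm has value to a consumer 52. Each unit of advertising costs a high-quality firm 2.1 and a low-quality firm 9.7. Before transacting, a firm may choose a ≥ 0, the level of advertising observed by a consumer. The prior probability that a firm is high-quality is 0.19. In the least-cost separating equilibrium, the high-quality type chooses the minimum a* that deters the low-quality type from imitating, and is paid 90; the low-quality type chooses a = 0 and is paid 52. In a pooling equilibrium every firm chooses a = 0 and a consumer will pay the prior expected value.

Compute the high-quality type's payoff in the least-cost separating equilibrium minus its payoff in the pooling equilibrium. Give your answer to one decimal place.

Least-cost separating signal: a* solves 52 = 90 − 9.7·a*, so a* = (90 − 52)/9.7 ≈ 3.9175.
High-quality type's separating payoff: 90 − 2.1 × a* = 90 − 2.1 × (90 − 52)/9.7 = 90 − 79.8/9.7 ≈ 81.773.
Pooling payoff: 0.19 × 90 + 0.81 × 52 = 59.22.
Difference: 81.773 − 59.22 = 22.553, i.e. 22.6 to one decimal place.
The high-quality type prefers to separate.

22.6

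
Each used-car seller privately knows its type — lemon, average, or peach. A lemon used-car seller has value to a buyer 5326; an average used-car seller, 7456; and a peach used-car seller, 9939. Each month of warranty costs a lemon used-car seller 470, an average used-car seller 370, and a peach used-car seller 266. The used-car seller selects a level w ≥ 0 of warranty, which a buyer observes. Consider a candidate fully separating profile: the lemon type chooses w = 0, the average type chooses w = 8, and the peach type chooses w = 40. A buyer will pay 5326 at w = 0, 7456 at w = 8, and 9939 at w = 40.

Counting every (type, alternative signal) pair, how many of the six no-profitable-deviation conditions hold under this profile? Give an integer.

Peach (own payoff 9939 − 266×40 = -701): to w=0 gives 5326 → profitable ✗; to w=8 gives 7456 − 266×8 = 5328 → profitable ✗.
Average (own payoff 7456 − 370×8 = 4496): to w=0 gives 5326 → profitable ✗; to w=40 gives 9939 − 370×40 = -4861 → no gain ✓.
Lemon (own payoff 5326): to w=8 gives 7456 − 470×8 = 3696 → no gain ✓; to w=40 gives 9939 − 470×40 = -8861 → no gain ✓.
3 of the 6 constraints hold; not an equilibrium.

3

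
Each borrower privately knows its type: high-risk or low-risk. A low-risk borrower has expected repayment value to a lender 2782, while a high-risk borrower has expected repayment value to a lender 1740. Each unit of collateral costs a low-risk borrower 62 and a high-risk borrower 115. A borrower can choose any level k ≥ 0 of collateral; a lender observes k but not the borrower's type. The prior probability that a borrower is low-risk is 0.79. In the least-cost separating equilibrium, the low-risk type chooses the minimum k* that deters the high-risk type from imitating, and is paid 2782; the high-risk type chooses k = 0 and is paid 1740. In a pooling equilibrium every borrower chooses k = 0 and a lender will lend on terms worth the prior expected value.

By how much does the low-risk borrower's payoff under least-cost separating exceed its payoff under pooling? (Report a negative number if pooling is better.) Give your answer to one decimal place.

-343.0

Least-cost separating signal: k* solves 1740 = 2782 − 115·k*, so k* = (2782 − 1740)/115 ≈ 9.0609.
Low-risk type's separating payoff: 2782 − 62 × k* = 2782 − 62 × (2782 − 1740)/115 = 2782 − 64604/115 ≈ 2220.226.
Pooling payoff: 0.79 × 2782 + 0.21 × 1740 = 2563.18.
Difference: 2220.226 − 2563.18 = -342.954, i.e. -343.0 to one decimal place.
The low-risk type would prefer the pooling outcome.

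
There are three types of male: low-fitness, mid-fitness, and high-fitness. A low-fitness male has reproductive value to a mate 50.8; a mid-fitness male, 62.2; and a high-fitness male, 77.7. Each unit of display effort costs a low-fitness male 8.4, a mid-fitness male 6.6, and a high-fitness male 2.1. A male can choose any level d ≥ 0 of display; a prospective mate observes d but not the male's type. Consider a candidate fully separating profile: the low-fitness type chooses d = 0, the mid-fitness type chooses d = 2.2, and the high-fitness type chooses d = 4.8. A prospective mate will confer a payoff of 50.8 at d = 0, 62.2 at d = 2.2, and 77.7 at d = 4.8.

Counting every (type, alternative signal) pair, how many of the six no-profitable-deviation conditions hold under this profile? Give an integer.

5

Low-fitness (own payoff 50.8): to d=2.2 gives 62.2 − 8.4×2.2 = 43.72 → no gain ✓; to d=4.8 gives 77.7 − 8.4×4.8 = 37.38 → no gain ✓.
Mid-fitness (own payoff 62.2 − 6.6×2.2 = 47.68): to d=0 gives 50.8 → profitable ✗; to d=4.8 gives 77.7 − 6.6×4.8 = 46.02 → no gain ✓.
High-fitness (own payoff 77.7 − 2.1×4.8 = 67.62): to d=0 gives 50.8 → no gain ✓; to d=2.2 gives 62.2 − 2.1×2.2 = 57.58 → no gain ✓.
5 of the 6 constraints hold; not an equilibrium.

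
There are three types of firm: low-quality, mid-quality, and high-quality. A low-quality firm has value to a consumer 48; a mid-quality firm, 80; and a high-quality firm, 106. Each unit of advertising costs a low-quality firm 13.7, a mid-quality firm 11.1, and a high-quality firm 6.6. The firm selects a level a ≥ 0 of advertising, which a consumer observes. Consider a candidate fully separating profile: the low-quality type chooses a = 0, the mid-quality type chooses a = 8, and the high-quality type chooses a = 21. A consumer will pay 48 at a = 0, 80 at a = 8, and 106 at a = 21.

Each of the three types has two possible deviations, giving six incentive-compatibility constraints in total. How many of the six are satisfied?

Low-quality (own payoff 48): to a=8 gives 80 − 13.7×8 = -29.6 → no gain ✓; to a=21 gives 106 − 13.7×21 = -181.7 → no gain ✓.
Mid-quality (own payoff 80 − 11.1×8 = -8.8): to a=0 gives 48 → profitable ✗; to a=21 gives 106 − 11.1×21 = -127.1 → no gain ✓.
High-quality (own payoff 106 − 6.6×21 = -32.6): to a=0 gives 48 → profitable ✗; to a=8 gives 80 − 6.6×8 = 27.2 → profitable ✗.
3 of the 6 constraints hold; not an equilibrium.

3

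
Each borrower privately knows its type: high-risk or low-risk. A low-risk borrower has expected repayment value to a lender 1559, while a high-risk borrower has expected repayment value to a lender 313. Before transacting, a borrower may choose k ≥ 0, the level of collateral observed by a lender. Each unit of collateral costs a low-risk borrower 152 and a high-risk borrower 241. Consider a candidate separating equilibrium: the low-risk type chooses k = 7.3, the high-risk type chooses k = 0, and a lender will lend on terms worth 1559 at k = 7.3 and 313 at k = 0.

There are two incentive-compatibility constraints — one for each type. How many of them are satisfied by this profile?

Low-risk type: signal → 1559 − 152 × 7.3 = 449.4; deviate to 0 → 313. IC holds (449.4 ≥ 313).
High-risk type: stay at 0 → 313; mimic → 1559 − 241 × 7.3 = -200.3. IC holds (313 ≥ -200.3).
2 of 2 constraints hold, so this is a separating equilibrium.

2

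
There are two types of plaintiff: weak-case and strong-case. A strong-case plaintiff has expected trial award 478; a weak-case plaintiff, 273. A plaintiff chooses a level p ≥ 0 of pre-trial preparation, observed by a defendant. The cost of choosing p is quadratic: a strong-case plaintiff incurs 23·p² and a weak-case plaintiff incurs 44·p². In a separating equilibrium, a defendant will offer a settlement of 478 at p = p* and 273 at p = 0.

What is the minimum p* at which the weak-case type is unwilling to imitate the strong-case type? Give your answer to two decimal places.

The weak-case type at p = 0 receives 273; imitating at p* yields 478 − 44·p*².
Indifference: 273 = 478 − 44·p*², so p*² = (478 − 273) / 44 ≈ 4.6591.
p* = √4.6591 ≈ 2.16.

2.16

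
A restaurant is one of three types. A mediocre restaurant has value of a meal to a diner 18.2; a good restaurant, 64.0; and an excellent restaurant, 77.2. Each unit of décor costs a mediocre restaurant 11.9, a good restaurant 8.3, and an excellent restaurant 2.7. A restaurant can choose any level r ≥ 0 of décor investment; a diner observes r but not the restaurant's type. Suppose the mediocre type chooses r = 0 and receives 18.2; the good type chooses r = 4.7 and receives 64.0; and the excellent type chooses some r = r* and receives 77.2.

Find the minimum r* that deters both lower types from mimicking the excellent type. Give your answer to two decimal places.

6.29

Mediocre type (on-path payoff 18.2) won't mimic when 18.2 ≥ 77.2 − 11.9·r*, i.e. r* ≥ 4.96.
Good type (on-path payoff 64.0 − 8.3×4.7 = 24.99) won't mimic when 24.99 ≥ 77.2 − 8.3·r*, i.e. r* ≥ 6.29.
Both must hold, so r* = max(4.96, 6.29) = 6.29. The good type's constraint binds.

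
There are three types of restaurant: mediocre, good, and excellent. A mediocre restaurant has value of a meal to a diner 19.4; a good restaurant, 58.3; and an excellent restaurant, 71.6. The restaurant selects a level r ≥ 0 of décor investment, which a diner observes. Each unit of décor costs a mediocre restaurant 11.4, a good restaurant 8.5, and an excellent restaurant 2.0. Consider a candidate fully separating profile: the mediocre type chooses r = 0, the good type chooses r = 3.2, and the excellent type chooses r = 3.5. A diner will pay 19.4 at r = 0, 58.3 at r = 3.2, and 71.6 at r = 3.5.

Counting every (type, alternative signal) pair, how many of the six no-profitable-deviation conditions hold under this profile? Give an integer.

Good (own payoff 58.3 − 8.5×3.2 = 31.1): to r=0 gives 19.4 → no gain ✓; to r=3.5 gives 71.6 − 8.5×3.5 = 41.85 → profitable ✗.
Excellent (own payoff 71.6 − 2.0×3.5 = 64.6): to r=0 gives 19.4 → no gain ✓; to r=3.2 gives 58.3 − 2.0×3.2 = 51.9 → no gain ✓.
Mediocre (own payoff 19.4): to r=3.2 gives 58.3 − 11.4×3.2 = 21.82 → profitable ✗; to r=3.5 gives 71.6 − 11.4×3.5 = 31.7 → profitable ✗.
3 of the 6 constraints hold; not an equilibrium.

3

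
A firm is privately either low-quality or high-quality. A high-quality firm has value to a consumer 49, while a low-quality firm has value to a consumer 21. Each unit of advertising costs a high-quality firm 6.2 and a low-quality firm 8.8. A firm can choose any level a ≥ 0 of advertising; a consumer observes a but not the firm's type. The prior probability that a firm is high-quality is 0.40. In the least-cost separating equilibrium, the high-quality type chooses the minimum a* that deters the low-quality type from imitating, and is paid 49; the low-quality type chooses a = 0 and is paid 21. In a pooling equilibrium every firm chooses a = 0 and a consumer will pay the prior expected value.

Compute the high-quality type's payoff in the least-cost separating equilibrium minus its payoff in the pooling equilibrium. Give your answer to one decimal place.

Least-cost separating signal: a* solves 21 = 49 − 8.8·a*, so a* = (49 − 21)/8.8 ≈ 3.1818.
High-quality type's separating payoff: 49 − 6.2 × a* = 49 − 6.2 × (49 − 21)/8.8 = 49 − 173.6/8.8 ≈ 29.273.
Pooling payoff: 0.40 × 49 + 0.60 × 21 = 32.2.
Difference: 29.273 − 32.2 = -2.927, i.e. -2.9 to one decimal place.
The high-quality type would prefer the pooling outcome.

-2.9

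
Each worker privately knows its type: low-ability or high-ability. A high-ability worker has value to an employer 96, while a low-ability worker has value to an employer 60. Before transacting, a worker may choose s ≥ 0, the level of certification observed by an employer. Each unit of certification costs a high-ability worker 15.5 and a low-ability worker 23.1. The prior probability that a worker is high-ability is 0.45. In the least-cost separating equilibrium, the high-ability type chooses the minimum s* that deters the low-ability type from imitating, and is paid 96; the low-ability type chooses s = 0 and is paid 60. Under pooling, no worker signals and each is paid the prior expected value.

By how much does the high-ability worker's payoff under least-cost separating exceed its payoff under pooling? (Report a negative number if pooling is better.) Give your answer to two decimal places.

-4.36

Least-cost separating signal: s* solves 60 = 96 − 23.1·s*, so s* = (96 − 60)/23.1 ≈ 1.5584.
High-ability type's separating payoff: 96 − 15.5 × s* = 96 − 15.5 × (96 − 60)/23.1 = 96 − 558/23.1 ≈ 71.8442.
Pooling payoff: 0.45 × 96 + 0.55 × 60 = 76.2.
Difference: 71.8442 − 76.2 = -4.3558, i.e. -4.36 to two decimal places.
The high-ability type would prefer the pooling outcome.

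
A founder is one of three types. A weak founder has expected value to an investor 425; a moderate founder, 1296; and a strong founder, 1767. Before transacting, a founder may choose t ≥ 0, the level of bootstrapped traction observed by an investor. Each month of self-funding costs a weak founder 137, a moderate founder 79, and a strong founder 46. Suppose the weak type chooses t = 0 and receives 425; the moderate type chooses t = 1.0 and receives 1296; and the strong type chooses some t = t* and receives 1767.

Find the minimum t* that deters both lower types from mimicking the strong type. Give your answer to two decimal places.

9.80

Weak type (on-path payoff 425) won't mimic when 425 ≥ 1767 − 137·t*, i.e. t* ≥ 9.80.
Moderate type (on-path payoff 1296 − 79×1.0 = 1217) won't mimic when 1217 ≥ 1767 − 79·t*, i.e. t* ≥ 6.96.
Both must hold, so t* = max(9.80, 6.96) = 9.80. The weak type's constraint binds.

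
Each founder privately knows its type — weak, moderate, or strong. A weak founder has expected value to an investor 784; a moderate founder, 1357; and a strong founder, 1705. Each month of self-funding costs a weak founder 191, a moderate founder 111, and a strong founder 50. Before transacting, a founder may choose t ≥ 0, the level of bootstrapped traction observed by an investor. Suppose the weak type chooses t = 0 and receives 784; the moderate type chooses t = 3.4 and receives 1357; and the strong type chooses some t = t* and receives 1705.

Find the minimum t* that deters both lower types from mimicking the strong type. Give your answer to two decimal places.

Weak type (on-path payoff 784) won't mimic when 784 ≥ 1705 − 191·t*, i.e. t* ≥ 4.82.
Moderate type (on-path payoff 1357 − 111×3.4 = 979.6) won't mimic when 979.6 ≥ 1705 − 111·t*, i.e. t* ≥ 6.54.
Both must hold, so t* = max(4.82, 6.54) = 6.54. The moderate type's constraint binds.

6.54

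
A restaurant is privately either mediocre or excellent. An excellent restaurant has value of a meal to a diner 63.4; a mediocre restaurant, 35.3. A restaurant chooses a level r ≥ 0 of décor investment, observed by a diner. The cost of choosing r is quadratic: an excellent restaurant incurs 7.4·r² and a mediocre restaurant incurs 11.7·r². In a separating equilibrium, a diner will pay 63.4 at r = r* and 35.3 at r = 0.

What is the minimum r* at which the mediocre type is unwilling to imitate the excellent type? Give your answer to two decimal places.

The mediocre type at r = 0 receives 35.3; imitating at r* yields 63.4 − 11.7·r*².
Indifference: 35.3 = 63.4 − 11.7·r*², so r*² = (63.4 − 35.3) / 11.7 ≈ 2.4017.
r* = √2.4017 ≈ 1.55.

1.55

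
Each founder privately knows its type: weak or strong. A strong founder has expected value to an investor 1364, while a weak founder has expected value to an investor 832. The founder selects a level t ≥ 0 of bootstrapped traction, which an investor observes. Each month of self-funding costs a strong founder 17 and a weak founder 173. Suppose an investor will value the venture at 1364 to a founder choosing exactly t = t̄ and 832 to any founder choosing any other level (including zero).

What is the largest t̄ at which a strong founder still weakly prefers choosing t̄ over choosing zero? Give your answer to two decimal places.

Choosing t̄ yields the strong type 1364 − 17·t̄; choosing zero yields 832.
The strong type is indifferent at 1364 − 17·t̄ = 832, i.e. t̄ = (1364 − 832) / 17 ≈ 31.29.
For any t̄ above 31.29 the strong type would rather pool at zero, so separation collapses.

31.29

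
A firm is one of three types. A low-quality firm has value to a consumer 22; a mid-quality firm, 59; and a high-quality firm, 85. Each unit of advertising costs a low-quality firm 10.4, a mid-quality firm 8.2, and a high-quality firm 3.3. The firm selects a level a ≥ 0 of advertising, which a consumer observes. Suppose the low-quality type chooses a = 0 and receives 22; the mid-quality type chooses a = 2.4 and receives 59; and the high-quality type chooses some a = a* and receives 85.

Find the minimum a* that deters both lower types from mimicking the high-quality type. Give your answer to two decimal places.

Low-quality type (on-path payoff 22) won't mimic when 22 ≥ 85 − 10.4·a*, i.e. a* ≥ 6.06.
Mid-quality type (on-path payoff 59 − 8.2×2.4 = 39.32) won't mimic when 39.32 ≥ 85 − 8.2·a*, i.e. a* ≥ 5.57.
Both must hold, so a* = max(6.06, 5.57) = 6.06. The low-quality type's constraint binds.

6.06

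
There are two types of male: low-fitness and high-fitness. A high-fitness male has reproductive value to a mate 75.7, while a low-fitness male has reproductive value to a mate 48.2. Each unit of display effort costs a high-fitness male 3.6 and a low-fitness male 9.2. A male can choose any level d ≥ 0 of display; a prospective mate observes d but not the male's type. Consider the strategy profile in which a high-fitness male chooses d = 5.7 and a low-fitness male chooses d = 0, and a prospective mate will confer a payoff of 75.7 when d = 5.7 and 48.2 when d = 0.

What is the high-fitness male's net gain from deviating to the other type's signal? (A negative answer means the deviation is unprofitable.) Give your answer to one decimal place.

Playing d = 5.7 the high-fitness male receives 75.7 − 3.6 × 5.7 = 55.18.
Deviating to d = 0 yields 48.2 instead.
Gain from deviating: 48.2 − 55.18 = -6.98, i.e. -7.0 to one decimal place.
The gain is negative, so the high-fitness type's incentive-compatibility constraint is satisfied.

-7.0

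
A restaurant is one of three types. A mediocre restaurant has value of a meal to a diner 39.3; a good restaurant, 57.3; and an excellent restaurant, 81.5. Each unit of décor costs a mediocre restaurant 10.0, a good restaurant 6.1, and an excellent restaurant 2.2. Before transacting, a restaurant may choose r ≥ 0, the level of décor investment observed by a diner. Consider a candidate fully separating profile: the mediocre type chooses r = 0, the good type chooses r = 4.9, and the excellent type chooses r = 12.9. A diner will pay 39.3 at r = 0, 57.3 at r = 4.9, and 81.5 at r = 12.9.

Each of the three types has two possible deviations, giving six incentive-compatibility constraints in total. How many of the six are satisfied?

Excellent (own payoff 81.5 − 2.2×12.9 = 53.12): to r=0 gives 39.3 → no gain ✓; to r=4.9 gives 57.3 − 2.2×4.9 = 46.52 → no gain ✓.
Mediocre (own payoff 39.3): to r=4.9 gives 57.3 − 10.0×4.9 = 8.3 → no gain ✓; to r=12.9 gives 81.5 − 10.0×12.9 = -47.5 → no gain ✓.
Good (own payoff 57.3 − 6.1×4.9 = 27.41): to r=0 gives 39.3 → profitable ✗; to r=12.9 gives 81.5 − 6.1×12.9 = 2.81 → no gain ✓.
5 of the 6 constraints hold; not an equilibrium.

5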